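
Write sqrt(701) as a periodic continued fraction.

Write x_i = (sqrt(701) + m_i)/d_i with (m_0, d_0) = (0, 1). a_0 = floor(sqrt(701)) = 26, since 26^2 = 676 <= 701 < 729 = 27^2.
Iterate m_{i+1} = d_i*a_i - m_i, d_{i+1} = (701 - m_{i+1}^2)/d_i, a_{i+1} = floor((a_0 + m_{i+1})/d_{i+1}):
  m_1 = 1*26 - 0 = 26, d_1 = (701 - 26^2)/1 = 25/1 = 25, a_1 = floor((26 + 26)/25) = 2.
  m_2 = 25*2 - 26 = 24, d_2 = (701 - 24^2)/25 = 125/25 = 5, a_2 = floor((26 + 24)/5) = 10.
  m_3 = 5*10 - 24 = 26, d_3 = (701 - 26^2)/5 = 25/5 = 5, a_3 = floor((26 + 26)/5) = 10.
  m_4 = 5*10 - 26 = 24, d_4 = (701 - 24^2)/5 = 125/5 = 25, a_4 = floor((26 + 24)/25) = 2.
  m_5 = 25*2 - 24 = 26, d_5 = (701 - 26^2)/25 = 25/25 = 1, a_5 = floor((26 + 26)/1) = 52.
  m_6 = 1*52 - 26 = 26, d_6 = (701 - 26^2)/1 = 25/1 = 25: (m_6, d_6) = (m_1, d_1) = (26, 25), so from here the quotients repeat a_1, ..., a_5; the period length is 5.
Hence the expansion of sqrt(701) is a_0 = 26 followed by the repeating block 2, 10, 10, 2, 52 (period 5).

[26; (2, 10, 10, 2, 52)]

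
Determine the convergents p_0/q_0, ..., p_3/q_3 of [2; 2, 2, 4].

2/1, 5/2, 12/5, 53/22

Using the convergent recurrence p_i = a_i*p_{i-1} + p_{i-2}, q_i = a_i*q_{i-1} + q_{i-2} with p_{-2}=0, p_{-1}=1, q_{-2}=1, q_{-1}=0:
  i=0: a_0=2, p_0 = 2*1 + 0 = 2, q_0 = 2*0 + 1 = 1.
  i=1: a_1=2, p_1 = 2*2 + 1 = 5, q_1 = 2*1 + 0 = 2.
  i=2: a_2=2, p_2 = 2*5 + 2 = 12, q_2 = 2*2 + 1 = 5.
  i=3: a_3=4, p_3 = 4*12 + 5 = 53, q_3 = 4*5 + 2 = 22.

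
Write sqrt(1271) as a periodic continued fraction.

[35; (1, 1, 1, 6, 2, 6, 1, 1, 1, 70)]

Write x_i = (sqrt(1271) + m_i)/d_i with (m_0, d_0) = (0, 1). a_0 = floor(sqrt(1271)) = 35, since 35^2 = 1225 <= 1271 < 1296 = 36^2.
Iterate m_{i+1} = d_i*a_i - m_i, d_{i+1} = (1271 - m_{i+1}^2)/d_i, a_{i+1} = floor((a_0 + m_{i+1})/d_{i+1}):
  m_1 = 1*35 - 0 = 35, d_1 = (1271 - 35^2)/1 = 46/1 = 46, a_1 = floor((35 + 35)/46) = 1.
  m_2 = 46*1 - 35 = 11, d_2 = (1271 - 11^2)/46 = 1150/46 = 25, a_2 = floor((35 + 11)/25) = 1.
  m_3 = 25*1 - 11 = 14, d_3 = (1271 - 14^2)/25 = 1075/25 = 43, a_3 = floor((35 + 14)/43) = 1.
  m_4 = 43*1 - 14 = 29, d_4 = (1271 - 29^2)/43 = 430/43 = 10, a_4 = floor((35 + 29)/10) = 6.
  m_5 = 10*6 - 29 = 31, d_5 = (1271 - 31^2)/10 = 310/10 = 31, a_5 = floor((35 + 31)/31) = 2.
  m_6 = 31*2 - 31 = 31, d_6 = (1271 - 31^2)/31 = 310/31 = 10, a_6 = floor((35 + 31)/10) = 6.
  m_7 = 10*6 - 31 = 29, d_7 = (1271 - 29^2)/10 = 430/10 = 43, a_7 = floor((35 + 29)/43) = 1.
  m_8 = 43*1 - 29 = 14, d_8 = (1271 - 14^2)/43 = 1075/43 = 25, a_8 = floor((35 + 14)/25) = 1.
  m_9 = 25*1 - 14 = 11, d_9 = (1271 - 11^2)/25 = 1150/25 = 46, a_9 = floor((35 + 11)/46) = 1.
  m_10 = 46*1 - 11 = 35, d_10 = (1271 - 35^2)/46 = 46/46 = 1, a_10 = floor((35 + 35)/1) = 70.
  m_11 = 1*70 - 35 = 35, d_11 = (1271 - 35^2)/1 = 46/1 = 46: (m_11, d_11) = (m_1, d_1) = (35, 46), so from here the quotients repeat a_1, ..., a_10; the period length is 10.
Hence the expansion of sqrt(1271) is a_0 = 35 followed by the repeating block 1, 1, 1, 6, 2, 6, 1, 1, 1, 70 (period 10).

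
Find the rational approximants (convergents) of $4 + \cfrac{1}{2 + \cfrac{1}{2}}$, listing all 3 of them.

Using the convergent recurrence p_i = a_i*p_{i-1} + p_{i-2}, q_i = a_i*q_{i-1} + q_{i-2} with p_{-2}=0, p_{-1}=1, q_{-2}=1, q_{-1}=0:
  i=0: a_0=4, p_0 = 4*1 + 0 = 4, q_0 = 4*0 + 1 = 1.
  i=1: a_1=2, p_1 = 2*4 + 1 = 9, q_1 = 2*1 + 0 = 2.
  i=2: a_2=2, p_2 = 2*9 + 4 = 22, q_2 = 2*2 + 1 = 5.

4/1, 9/2, 22/5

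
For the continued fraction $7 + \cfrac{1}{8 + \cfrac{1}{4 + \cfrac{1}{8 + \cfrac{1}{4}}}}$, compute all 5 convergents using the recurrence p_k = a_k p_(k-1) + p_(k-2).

7/1, 57/8, 235/33, 1937/272, 7983/1121

Using the convergent recurrence p_i = a_i*p_{i-1} + p_{i-2}, q_i = a_i*q_{i-1} + q_{i-2} with p_{-2}=0, p_{-1}=1, q_{-2}=1, q_{-1}=0:
  i=0: a_0=7, p_0 = 7*1 + 0 = 7, q_0 = 7*0 + 1 = 1.
  i=1: a_1=8, p_1 = 8*7 + 1 = 57, q_1 = 8*1 + 0 = 8.
  i=2: a_2=4, p_2 = 4*57 + 7 = 235, q_2 = 4*8 + 1 = 33.
  i=3: a_3=8, p_3 = 8*235 + 57 = 1937, q_3 = 8*33 + 8 = 272.
  i=4: a_4=4, p_4 = 4*1937 + 235 = 7983, q_4 = 4*272 + 33 = 1121.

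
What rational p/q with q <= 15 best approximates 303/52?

35/6

Expand x = 303/52 as a continued fraction with the Euclidean algorithm:
  303 = 5*52 + 43, so a_0 = 5.
  52 = 1*43 + 9, so a_1 = 1.
  43 = 4*9 + 7, so a_2 = 4.
  9 = 1*7 + 2, so a_3 = 1.
  7 = 3*2 + 1, so a_4 = 3.
  2 = 2*1 + 0, so a_5 = 2.
so x = [5; 1, 4, 1, 3, 2].
Convergents (p_i = a_i*p_{i-1} + p_{i-2}, q_i = a_i*q_{i-1} + q_{i-2} with p_{-2}=0, p_{-1}=1, q_{-2}=1, q_{-1}=0), until the denominator exceeds 15:
  i=0: a_0=5, p_0 = 5*1 + 0 = 5, q_0 = 5*0 + 1 = 1.
  i=1: a_1=1, p_1 = 1*5 + 1 = 6, q_1 = 1*1 + 0 = 1.
  i=2: a_2=4, p_2 = 4*6 + 5 = 29, q_2 = 4*1 + 1 = 5.
  i=3: a_3=1, p_3 = 1*29 + 6 = 35, q_3 = 1*5 + 1 = 6.
  i=4: a_4=3, p_4 = 3*35 + 29 = 134, q_4 = 3*6 + 5 = 23.
q_4 = 23 > 15, so the last convergent with denominator <= 15 is p_3/q_3 = 35/6.
The closest fraction with denominator <= 15 is either p_3/q_3 or the intermediate fraction (k*p_3 + p_2)/(k*q_3 + q_2) with the largest k >= 1 whose denominator stays <= 15; these approach x as k grows, and every other convergent or intermediate fraction in range is farther away.
Largest k: floor((15 - q_2)/q_3) = floor((15 - 5)/6) = 1.
That gives (1*35 + 29)/(1*6 + 5) = 64/11.
Compare the errors: |x - 35/6| = |303*6 - 35*52|/(52*6) = 2/312, and |x - 64/11| = |303*11 - 64*52|/(52*11) = 5/572.
Cross-multiplying, 2*572 = 1144 < 1560 = 5*312, so 2/312 is smaller: the convergent 35/6 is closer to x than 64/11.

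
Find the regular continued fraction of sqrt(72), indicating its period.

Write x_i = (sqrt(72) + m_i)/d_i with (m_0, d_0) = (0, 1). a_0 = floor(sqrt(72)) = 8, since 8^2 = 64 <= 72 < 81 = 9^2.
Iterate m_{i+1} = d_i*a_i - m_i, d_{i+1} = (72 - m_{i+1}^2)/d_i, a_{i+1} = floor((a_0 + m_{i+1})/d_{i+1}):
  m_1 = 1*8 - 0 = 8, d_1 = (72 - 8^2)/1 = 8/1 = 8, a_1 = floor((8 + 8)/8) = 2.
  m_2 = 8*2 - 8 = 8, d_2 = (72 - 8^2)/8 = 8/8 = 1, a_2 = floor((8 + 8)/1) = 16.
  m_3 = 1*16 - 8 = 8, d_3 = (72 - 8^2)/1 = 8/1 = 8: (m_3, d_3) = (m_1, d_1) = (8, 8), so from here the quotients repeat a_1, a_2; the period length is 2.
Hence the expansion of sqrt(72) is a_0 = 8 followed by the repeating block 2, 16 (period 2).

[8; (2, 16)]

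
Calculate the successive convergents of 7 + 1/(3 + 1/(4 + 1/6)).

Using the convergent recurrence p_i = a_i*p_{i-1} + p_{i-2}, q_i = a_i*q_{i-1} + q_{i-2} with p_{-2}=0, p_{-1}=1, q_{-2}=1, q_{-1}=0:
  i=0: a_0=7, p_0 = 7*1 + 0 = 7, q_0 = 7*0 + 1 = 1.
  i=1: a_1=3, p_1 = 3*7 + 1 = 22, q_1 = 3*1 + 0 = 3.
  i=2: a_2=4, p_2 = 4*22 + 7 = 95, q_2 = 4*3 + 1 = 13.
  i=3: a_3=6, p_3 = 6*95 + 22 = 592, q_3 = 6*13 + 3 = 81.

7/1, 22/3, 95/13, 592/81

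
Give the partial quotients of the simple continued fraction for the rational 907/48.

[18; 1, 8, 1, 1, 2]

Run the Euclidean algorithm on 907 and 48; the successive quotients are the partial quotients a_0, a_1, ... (each step inverts the fractional part left over by the previous one):
  907 = 18*48 + 43, so a_0 = 18.
  48 = 1*43 + 5, so a_1 = 1.
  43 = 8*5 + 3, so a_2 = 8.
  5 = 1*3 + 2, so a_3 = 1.
  3 = 1*2 + 1, so a_4 = 1.
  2 = 2*1 + 0, so a_5 = 2.
The remainder reaches 0 after 6 divisions, so the expansion has 6 partial quotients, read off in order.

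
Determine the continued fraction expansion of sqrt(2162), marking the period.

Write x_i = (sqrt(2162) + m_i)/d_i with (m_0, d_0) = (0, 1). a_0 = floor(sqrt(2162)) = 46, since 46^2 = 2116 <= 2162 < 2209 = 47^2.
Iterate m_{i+1} = d_i*a_i - m_i, d_{i+1} = (2162 - m_{i+1}^2)/d_i, a_{i+1} = floor((a_0 + m_{i+1})/d_{i+1}):
  m_1 = 1*46 - 0 = 46, d_1 = (2162 - 46^2)/1 = 46/1 = 46, a_1 = floor((46 + 46)/46) = 2.
  m_2 = 46*2 - 46 = 46, d_2 = (2162 - 46^2)/46 = 46/46 = 1, a_2 = floor((46 + 46)/1) = 92.
  m_3 = 1*92 - 46 = 46, d_3 = (2162 - 46^2)/1 = 46/1 = 46: (m_3, d_3) = (m_1, d_1) = (46, 46), so from here the quotients repeat a_1, a_2; the period length is 2.
Hence the expansion of sqrt(2162) is a_0 = 46 followed by the repeating block 2, 92 (period 2).

[46; (2, 92)]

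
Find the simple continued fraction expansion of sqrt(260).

Write x_i = (sqrt(260) + m_i)/d_i with (m_0, d_0) = (0, 1). a_0 = floor(sqrt(260)) = 16, since 16^2 = 256 <= 260 < 289 = 17^2.
Iterate m_{i+1} = d_i*a_i - m_i, d_{i+1} = (260 - m_{i+1}^2)/d_i, a_{i+1} = floor((a_0 + m_{i+1})/d_{i+1}):
  m_1 = 1*16 - 0 = 16, d_1 = (260 - 16^2)/1 = 4/1 = 4, a_1 = floor((16 + 16)/4) = 8.
  m_2 = 4*8 - 16 = 16, d_2 = (260 - 16^2)/4 = 4/4 = 1, a_2 = floor((16 + 16)/1) = 32.
  m_3 = 1*32 - 16 = 16, d_3 = (260 - 16^2)/1 = 4/1 = 4: (m_3, d_3) = (m_1, d_1) = (16, 4), so from here the quotients repeat a_1, a_2; the period length is 2.
Hence the expansion of sqrt(260) is a_0 = 16 followed by the repeating block 8, 32 (period 2).

[16; (8, 32)]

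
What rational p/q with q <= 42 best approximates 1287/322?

4/1

Expand x = 1287/322 as a continued fraction with the Euclidean algorithm:
  1287 = 3*322 + 321, so a_0 = 3.
  322 = 1*321 + 1, so a_1 = 1.
  321 = 321*1 + 0, so a_2 = 321.
so x = [3; 1, 321].
Convergents (p_i = a_i*p_{i-1} + p_{i-2}, q_i = a_i*q_{i-1} + q_{i-2} with p_{-2}=0, p_{-1}=1, q_{-2}=1, q_{-1}=0), until the denominator exceeds 42:
  i=0: a_0=3, p_0 = 3*1 + 0 = 3, q_0 = 3*0 + 1 = 1.
  i=1: a_1=1, p_1 = 1*3 + 1 = 4, q_1 = 1*1 + 0 = 1.
  i=2: a_2=321, p_2 = 321*4 + 3 = 1287, q_2 = 321*1 + 1 = 322.
q_2 = 322 > 42, so the last convergent with denominator <= 42 is p_1/q_1 = 4/1.
The closest fraction with denominator <= 42 is either p_1/q_1 or the intermediate fraction (k*p_1 + p_0)/(k*q_1 + q_0) with the largest k >= 1 whose denominator stays <= 42; these approach x as k grows, and every other convergent or intermediate fraction in range is farther away.
Largest k: floor((42 - q_0)/q_1) = floor((42 - 1)/1) = 41.
That gives (41*4 + 3)/(41*1 + 1) = 167/42.
Compare the errors: |x - 4/1| = |1287*1 - 4*322|/(322*1) = 1/322, and |x - 167/42| = |1287*42 - 167*322|/(322*42) = 280/13524.
Cross-multiplying, 1*13524 = 13524 < 90160 = 280*322, so 1/322 is smaller: the convergent 4/1 is closer to x than 167/42.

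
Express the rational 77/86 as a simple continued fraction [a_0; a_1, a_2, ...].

Run the Euclidean algorithm on 77 and 86; the successive quotients are the partial quotients a_0, a_1, ... (each step inverts the fractional part left over by the previous one):
  77 = 0*86 + 77, so a_0 = 0.
  86 = 1*77 + 9, so a_1 = 1.
  77 = 8*9 + 5, so a_2 = 8.
  9 = 1*5 + 4, so a_3 = 1.
  5 = 1*4 + 1, so a_4 = 1.
  4 = 4*1 + 0, so a_5 = 4.
The remainder reaches 0 after 6 divisions, so the expansion has 6 partial quotients, read off in order.

[0; 1, 8, 1, 1, 4]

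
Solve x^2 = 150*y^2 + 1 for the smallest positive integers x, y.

(x, y) = (49, 4)

First expand sqrt(150) as a continued fraction. With x_i = (sqrt(150) + m_i)/d_i and (m_0, d_0) = (0, 1): a_0 = floor(sqrt(150)) = 12, since 12^2 = 144 <= 150 < 169 = 13^2.
Iterate m_{i+1} = d_i*a_i - m_i, d_{i+1} = (150 - m_{i+1}^2)/d_i, a_{i+1} = floor((a_0 + m_{i+1})/d_{i+1}):
  m_1 = 1*12 - 0 = 12, d_1 = (150 - 12^2)/1 = 6/1 = 6, a_1 = floor((12 + 12)/6) = 4.
  m_2 = 6*4 - 12 = 12, d_2 = (150 - 12^2)/6 = 6/6 = 1, a_2 = floor((12 + 12)/1) = 24.
  m_3 = 1*24 - 12 = 12, d_3 = (150 - 12^2)/1 = 6/1 = 6: (m_3, d_3) = (m_1, d_1) = (12, 6), so from here the quotients repeat a_1, a_2; the period length is 2.
So sqrt(150) = [12; (4, 24)] with period length k = 2.
k is even, so the fundamental solution of x^2 - 150y^2 = 1 is (p_{k-1}, q_{k-1}) = (p_1, q_1); compute convergents through index 1.
Convergents (p_i = a_i*p_{i-1} + p_{i-2}, q_i = a_i*q_{i-1} + q_{i-2} with p_{-2}=0, p_{-1}=1, q_{-2}=1, q_{-1}=0):
  i=0: a_0=12, p_0 = 12*1 + 0 = 12, q_0 = 12*0 + 1 = 1.
  i=1: a_1=4, p_1 = 4*12 + 1 = 49, q_1 = 4*1 + 0 = 4.
Check: 49^2 - 150*4^2 = 2401 - 2400 = 1, so (x, y) = (49, 4) solves the equation, and by the theorem it is the least positive solution.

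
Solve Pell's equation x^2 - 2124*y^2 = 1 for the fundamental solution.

First expand sqrt(2124) as a continued fraction. With x_i = (sqrt(2124) + m_i)/d_i and (m_0, d_0) = (0, 1): a_0 = floor(sqrt(2124)) = 46, since 46^2 = 2116 <= 2124 < 2209 = 47^2.
Iterate m_{i+1} = d_i*a_i - m_i, d_{i+1} = (2124 - m_{i+1}^2)/d_i, a_{i+1} = floor((a_0 + m_{i+1})/d_{i+1}):
  m_1 = 1*46 - 0 = 46, d_1 = (2124 - 46^2)/1 = 8/1 = 8, a_1 = floor((46 + 46)/8) = 11.
  m_2 = 8*11 - 46 = 42, d_2 = (2124 - 42^2)/8 = 360/8 = 45, a_2 = floor((46 + 42)/45) = 1.
  m_3 = 45*1 - 42 = 3, d_3 = (2124 - 3^2)/45 = 2115/45 = 47, a_3 = floor((46 + 3)/47) = 1.
  m_4 = 47*1 - 3 = 44, d_4 = (2124 - 44^2)/47 = 188/47 = 4, a_4 = floor((46 + 44)/4) = 22.
  m_5 = 4*22 - 44 = 44, d_5 = (2124 - 44^2)/4 = 188/4 = 47, a_5 = floor((46 + 44)/47) = 1.
  m_6 = 47*1 - 44 = 3, d_6 = (2124 - 3^2)/47 = 2115/47 = 45, a_6 = floor((46 + 3)/45) = 1.
  m_7 = 45*1 - 3 = 42, d_7 = (2124 - 42^2)/45 = 360/45 = 8, a_7 = floor((46 + 42)/8) = 11.
  m_8 = 8*11 - 42 = 46, d_8 = (2124 - 46^2)/8 = 8/8 = 1, a_8 = floor((46 + 46)/1) = 92.
  m_9 = 1*92 - 46 = 46, d_9 = (2124 - 46^2)/1 = 8/1 = 8: (m_9, d_9) = (m_1, d_1) = (46, 8), so from here the quotients repeat a_1, ..., a_8; the period length is 8.
So sqrt(2124) = [46; (11, 1, 1, 22, 1, 1, 11, 92)] with period length k = 8.
k is even, so the fundamental solution of x^2 - 2124y^2 = 1 is (p_{k-1}, q_{k-1}) = (p_7, q_7); compute convergents through index 7.
Convergents (p_i = a_i*p_{i-1} + p_{i-2}, q_i = a_i*q_{i-1} + q_{i-2} with p_{-2}=0, p_{-1}=1, q_{-2}=1, q_{-1}=0):
  i=0: a_0=46, p_0 = 46*1 + 0 = 46, q_0 = 46*0 + 1 = 1.
  i=1: a_1=11, p_1 = 11*46 + 1 = 507, q_1 = 11*1 + 0 = 11.
  i=2: a_2=1, p_2 = 1*507 + 46 = 553, q_2 = 1*11 + 1 = 12.
  i=3: a_3=1, p_3 = 1*553 + 507 = 1060, q_3 = 1*12 + 11 = 23.
  i=4: a_4=22, p_4 = 22*1060 + 553 = 23873, q_4 = 22*23 + 12 = 518.
  i=5: a_5=1, p_5 = 1*23873 + 1060 = 24933, q_5 = 1*518 + 23 = 541.
  i=6: a_6=1, p_6 = 1*24933 + 23873 = 48806, q_6 = 1*541 + 518 = 1059.
  i=7: a_7=11, p_7 = 11*48806 + 24933 = 561799, q_7 = 11*1059 + 541 = 12190.
Check: 561799^2 - 2124*12190^2 = 315618116401 - 315618116400 = 1, so (x, y) = (561799, 12190) solves the equation, and by the theorem it is the least positive solution.

(x, y) = (561799, 12190)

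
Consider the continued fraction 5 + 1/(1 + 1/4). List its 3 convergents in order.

Using the convergent recurrence p_i = a_i*p_{i-1} + p_{i-2}, q_i = a_i*q_{i-1} + q_{i-2} with p_{-2}=0, p_{-1}=1, q_{-2}=1, q_{-1}=0:
  i=0: a_0=5, p_0 = 5*1 + 0 = 5, q_0 = 5*0 + 1 = 1.
  i=1: a_1=1, p_1 = 1*5 + 1 = 6, q_1 = 1*1 + 0 = 1.
  i=2: a_2=4, p_2 = 4*6 + 5 = 29, q_2 = 4*1 + 1 = 5.

5/1, 6/1, 29/5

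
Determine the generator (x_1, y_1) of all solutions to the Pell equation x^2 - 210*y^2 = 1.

First expand sqrt(210) as a continued fraction. With x_i = (sqrt(210) + m_i)/d_i and (m_0, d_0) = (0, 1): a_0 = floor(sqrt(210)) = 14, since 14^2 = 196 <= 210 < 225 = 15^2.
Iterate m_{i+1} = d_i*a_i - m_i, d_{i+1} = (210 - m_{i+1}^2)/d_i, a_{i+1} = floor((a_0 + m_{i+1})/d_{i+1}):
  m_1 = 1*14 - 0 = 14, d_1 = (210 - 14^2)/1 = 14/1 = 14, a_1 = floor((14 + 14)/14) = 2.
  m_2 = 14*2 - 14 = 14, d_2 = (210 - 14^2)/14 = 14/14 = 1, a_2 = floor((14 + 14)/1) = 28.
  m_3 = 1*28 - 14 = 14, d_3 = (210 - 14^2)/1 = 14/1 = 14: (m_3, d_3) = (m_1, d_1) = (14, 14), so from here the quotients repeat a_1, a_2; the period length is 2.
So sqrt(210) = [14; (2, 28)] with period length k = 2.
k is even, so the fundamental solution of x^2 - 210y^2 = 1 is (p_{k-1}, q_{k-1}) = (p_1, q_1); compute convergents through index 1.
Convergents (p_i = a_i*p_{i-1} + p_{i-2}, q_i = a_i*q_{i-1} + q_{i-2} with p_{-2}=0, p_{-1}=1, q_{-2}=1, q_{-1}=0):
  i=0: a_0=14, p_0 = 14*1 + 0 = 14, q_0 = 14*0 + 1 = 1.
  i=1: a_1=2, p_1 = 2*14 + 1 = 29, q_1 = 2*1 + 0 = 2.
Check: 29^2 - 210*2^2 = 841 - 840 = 1, so (x, y) = (29, 2) solves the equation, and by the theorem it is the least positive solution.

(x, y) = (29, 2)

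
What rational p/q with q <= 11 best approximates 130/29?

9/2

Expand x = 130/29 as a continued fraction with the Euclidean algorithm:
  130 = 4*29 + 14, so a_0 = 4.
  29 = 2*14 + 1, so a_1 = 2.
  14 = 14*1 + 0, so a_2 = 14.
so x = [4; 2, 14].
Convergents (p_i = a_i*p_{i-1} + p_{i-2}, q_i = a_i*q_{i-1} + q_{i-2} with p_{-2}=0, p_{-1}=1, q_{-2}=1, q_{-1}=0), until the denominator exceeds 11:
  i=0: a_0=4, p_0 = 4*1 + 0 = 4, q_0 = 4*0 + 1 = 1.
  i=1: a_1=2, p_1 = 2*4 + 1 = 9, q_1 = 2*1 + 0 = 2.
  i=2: a_2=14, p_2 = 14*9 + 4 = 130, q_2 = 14*2 + 1 = 29.
q_2 = 29 > 11, so the last convergent with denominator <= 11 is p_1/q_1 = 9/2.
The closest fraction with denominator <= 11 is either p_1/q_1 or the intermediate fraction (k*p_1 + p_0)/(k*q_1 + q_0) with the largest k >= 1 whose denominator stays <= 11; these approach x as k grows, and every other convergent or intermediate fraction in range is farther away.
Largest k: floor((11 - q_0)/q_1) = floor((11 - 1)/2) = 5.
That gives (5*9 + 4)/(5*2 + 1) = 49/11.
Compare the errors: |x - 9/2| = |130*2 - 9*29|/(29*2) = 1/58, and |x - 49/11| = |130*11 - 49*29|/(29*11) = 9/319.
Cross-multiplying, 1*319 = 319 < 522 = 9*58, so 1/58 is smaller: the convergent 9/2 is closer to x than 49/11.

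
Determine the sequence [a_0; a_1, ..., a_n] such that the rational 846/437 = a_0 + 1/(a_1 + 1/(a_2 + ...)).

[1; 1, 14, 1, 1, 1, 1, 5]

Run the Euclidean algorithm on 846 and 437; the successive quotients are the partial quotients a_0, a_1, ... (each step inverts the fractional part left over by the previous one):
  846 = 1*437 + 409, so a_0 = 1.
  437 = 1*409 + 28, so a_1 = 1.
  409 = 14*28 + 17, so a_2 = 14.
  28 = 1*17 + 11, so a_3 = 1.
  17 = 1*11 + 6, so a_4 = 1.
  11 = 1*6 + 5, so a_5 = 1.
  6 = 1*5 + 1, so a_6 = 1.
  5 = 5*1 + 0, so a_7 = 5.
The remainder reaches 0 after 8 divisions, so the expansion has 8 partial quotients, read off in order.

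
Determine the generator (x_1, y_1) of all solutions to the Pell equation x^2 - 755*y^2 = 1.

First expand sqrt(755) as a continued fraction. With x_i = (sqrt(755) + m_i)/d_i and (m_0, d_0) = (0, 1): a_0 = floor(sqrt(755)) = 27, since 27^2 = 729 <= 755 < 784 = 28^2.
Iterate m_{i+1} = d_i*a_i - m_i, d_{i+1} = (755 - m_{i+1}^2)/d_i, a_{i+1} = floor((a_0 + m_{i+1})/d_{i+1}):
  m_1 = 1*27 - 0 = 27, d_1 = (755 - 27^2)/1 = 26/1 = 26, a_1 = floor((27 + 27)/26) = 2.
  m_2 = 26*2 - 27 = 25, d_2 = (755 - 25^2)/26 = 130/26 = 5, a_2 = floor((27 + 25)/5) = 10.
  m_3 = 5*10 - 25 = 25, d_3 = (755 - 25^2)/5 = 130/5 = 26, a_3 = floor((27 + 25)/26) = 2.
  m_4 = 26*2 - 25 = 27, d_4 = (755 - 27^2)/26 = 26/26 = 1, a_4 = floor((27 + 27)/1) = 54.
  m_5 = 1*54 - 27 = 27, d_5 = (755 - 27^2)/1 = 26/1 = 26: (m_5, d_5) = (m_1, d_1) = (27, 26), so from here the quotients repeat a_1, ..., a_4; the period length is 4.
So sqrt(755) = [27; (2, 10, 2, 54)] with period length k = 4.
k is even, so the fundamental solution of x^2 - 755y^2 = 1 is (p_{k-1}, q_{k-1}) = (p_3, q_3); compute convergents through index 3.
Convergents (p_i = a_i*p_{i-1} + p_{i-2}, q_i = a_i*q_{i-1} + q_{i-2} with p_{-2}=0, p_{-1}=1, q_{-2}=1, q_{-1}=0):
  i=0: a_0=27, p_0 = 27*1 + 0 = 27, q_0 = 27*0 + 1 = 1.
  i=1: a_1=2, p_1 = 2*27 + 1 = 55, q_1 = 2*1 + 0 = 2.
  i=2: a_2=10, p_2 = 10*55 + 27 = 577, q_2 = 10*2 + 1 = 21.
  i=3: a_3=2, p_3 = 2*577 + 55 = 1209, q_3 = 2*21 + 2 = 44.
Check: 1209^2 - 755*44^2 = 1461681 - 1461680 = 1, so (x, y) = (1209, 44) solves the equation, and by the theorem it is the least positive solution.

(x, y) = (1209, 44)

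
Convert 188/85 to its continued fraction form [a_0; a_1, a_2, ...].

Run the Euclidean algorithm on 188 and 85; the successive quotients are the partial quotients a_0, a_1, ... (each step inverts the fractional part left over by the previous one):
  188 = 2*85 + 18, so a_0 = 2.
  85 = 4*18 + 13, so a_1 = 4.
  18 = 1*13 + 5, so a_2 = 1.
  13 = 2*5 + 3, so a_3 = 2.
  5 = 1*3 + 2, so a_4 = 1.
  3 = 1*2 + 1, so a_5 = 1.
  2 = 2*1 + 0, so a_6 = 2.
The remainder reaches 0 after 7 divisions, so the expansion has 7 partial quotients, read off in order.

[2; 4, 1, 2, 1, 1, 2]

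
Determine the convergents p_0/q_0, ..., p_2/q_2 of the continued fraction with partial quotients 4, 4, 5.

4/1, 17/4, 89/21

Using the convergent recurrence p_i = a_i*p_{i-1} + p_{i-2}, q_i = a_i*q_{i-1} + q_{i-2} with p_{-2}=0, p_{-1}=1, q_{-2}=1, q_{-1}=0:
  i=0: a_0=4, p_0 = 4*1 + 0 = 4, q_0 = 4*0 + 1 = 1.
  i=1: a_1=4, p_1 = 4*4 + 1 = 17, q_1 = 4*1 + 0 = 4.
  i=2: a_2=5, p_2 = 5*17 + 4 = 89, q_2 = 5*4 + 1 = 21.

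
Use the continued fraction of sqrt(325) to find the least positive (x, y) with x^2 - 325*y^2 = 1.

(x, y) = (649, 36)

First expand sqrt(325) as a continued fraction. With x_i = (sqrt(325) + m_i)/d_i and (m_0, d_0) = (0, 1): a_0 = floor(sqrt(325)) = 18, since 18^2 = 324 <= 325 < 361 = 19^2.
Iterate m_{i+1} = d_i*a_i - m_i, d_{i+1} = (325 - m_{i+1}^2)/d_i, a_{i+1} = floor((a_0 + m_{i+1})/d_{i+1}):
  m_1 = 1*18 - 0 = 18, d_1 = (325 - 18^2)/1 = 1/1 = 1, a_1 = floor((18 + 18)/1) = 36.
  m_2 = 1*36 - 18 = 18, d_2 = (325 - 18^2)/1 = 1/1 = 1: (m_2, d_2) = (m_1, d_1) = (18, 1), so from here the quotient a_1 repeats; the period length is 1.
So sqrt(325) = [18; (36)] with period length k = 1.
k is odd, so (p_{k-1}, q_{k-1}) only solves x^2 - 325y^2 = -1 and the fundamental solution of x^2 - 325y^2 = 1 is (p_{2k-1}, q_{2k-1}) = (p_1, q_1); compute convergents through index 1, running through the period twice.
Convergents (p_i = a_i*p_{i-1} + p_{i-2}, q_i = a_i*q_{i-1} + q_{i-2} with p_{-2}=0, p_{-1}=1, q_{-2}=1, q_{-1}=0):
  i=0: a_0=18, p_0 = 18*1 + 0 = 18, q_0 = 18*0 + 1 = 1.
  i=1: a_1=36, p_1 = 36*18 + 1 = 649, q_1 = 36*1 + 0 = 36.
Indeed p_0^2 - 325*q_0^2 = 324 - 325 = -1, not +1.
Check: 649^2 - 325*36^2 = 421201 - 421200 = 1, so (x, y) = (649, 36) solves the equation, and by the theorem it is the least positive solution.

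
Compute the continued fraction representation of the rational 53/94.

Run the Euclidean algorithm on 53 and 94; the successive quotients are the partial quotients a_0, a_1, ... (each step inverts the fractional part left over by the previous one):
  53 = 0*94 + 53, so a_0 = 0.
  94 = 1*53 + 41, so a_1 = 1.
  53 = 1*41 + 12, so a_2 = 1.
  41 = 3*12 + 5, so a_3 = 3.
  12 = 2*5 + 2, so a_4 = 2.
  5 = 2*2 + 1, so a_5 = 2.
  2 = 2*1 + 0, so a_6 = 2.
The remainder reaches 0 after 7 divisions, so the expansion has 7 partial quotients, read off in order.

[0; 1, 1, 3, 2, 2, 2]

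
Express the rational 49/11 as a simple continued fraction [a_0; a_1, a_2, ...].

Run the Euclidean algorithm on 49 and 11; the successive quotients are the partial quotients a_0, a_1, ... (each step inverts the fractional part left over by the previous one):
  49 = 4*11 + 5, so a_0 = 4.
  11 = 2*5 + 1, so a_1 = 2.
  5 = 5*1 + 0, so a_2 = 5.
The remainder reaches 0 after 3 divisions, so the expansion has 3 partial quotients, read off in order.

[4; 2, 5]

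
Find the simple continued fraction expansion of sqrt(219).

[14; (1, 3, 1, 28)]

Write x_i = (sqrt(219) + m_i)/d_i with (m_0, d_0) = (0, 1). a_0 = floor(sqrt(219)) = 14, since 14^2 = 196 <= 219 < 225 = 15^2.
Iterate m_{i+1} = d_i*a_i - m_i, d_{i+1} = (219 - m_{i+1}^2)/d_i, a_{i+1} = floor((a_0 + m_{i+1})/d_{i+1}):
  m_1 = 1*14 - 0 = 14, d_1 = (219 - 14^2)/1 = 23/1 = 23, a_1 = floor((14 + 14)/23) = 1.
  m_2 = 23*1 - 14 = 9, d_2 = (219 - 9^2)/23 = 138/23 = 6, a_2 = floor((14 + 9)/6) = 3.
  m_3 = 6*3 - 9 = 9, d_3 = (219 - 9^2)/6 = 138/6 = 23, a_3 = floor((14 + 9)/23) = 1.
  m_4 = 23*1 - 9 = 14, d_4 = (219 - 14^2)/23 = 23/23 = 1, a_4 = floor((14 + 14)/1) = 28.
  m_5 = 1*28 - 14 = 14, d_5 = (219 - 14^2)/1 = 23/1 = 23: (m_5, d_5) = (m_1, d_1) = (14, 23), so from here the quotients repeat a_1, ..., a_4; the period length is 4.
Hence the expansion of sqrt(219) is a_0 = 14 followed by the repeating block 1, 3, 1, 28 (period 4).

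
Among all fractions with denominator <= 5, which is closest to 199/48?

21/5

Expand x = 199/48 as a continued fraction with the Euclidean algorithm:
  199 = 4*48 + 7, so a_0 = 4.
  48 = 6*7 + 6, so a_1 = 6.
  7 = 1*6 + 1, so a_2 = 1.
  6 = 6*1 + 0, so a_3 = 6.
so x = [4; 6, 1, 6].
Convergents (p_i = a_i*p_{i-1} + p_{i-2}, q_i = a_i*q_{i-1} + q_{i-2} with p_{-2}=0, p_{-1}=1, q_{-2}=1, q_{-1}=0), until the denominator exceeds 5:
  i=0: a_0=4, p_0 = 4*1 + 0 = 4, q_0 = 4*0 + 1 = 1.
  i=1: a_1=6, p_1 = 6*4 + 1 = 25, q_1 = 6*1 + 0 = 6.
q_1 = 6 > 5, so the last convergent with denominator <= 5 is p_0/q_0 = 4/1.
The closest fraction with denominator <= 5 is either p_0/q_0 or the intermediate fraction (k*p_0 + p_{-1})/(k*q_0 + q_{-1}) with the largest k >= 1 whose denominator stays <= 5; these approach x as k grows, and every other convergent or intermediate fraction in range is farther away.
Largest k: floor((5 - q_{-1})/q_0) = floor((5 - 0)/1) = 5 (using the seeds p_{-1} = 1, q_{-1} = 0).
That gives (5*4 + 1)/(5*1 + 0) = 21/5.
Compare the errors: |x - 4/1| = |199*1 - 4*48|/(48*1) = 7/48, and |x - 21/5| = |199*5 - 21*48|/(48*5) = 13/240.
Cross-multiplying, 13*48 = 624 < 1680 = 7*240, so 13/240 is smaller: the intermediate fraction 21/5 is closer to x than 4/1.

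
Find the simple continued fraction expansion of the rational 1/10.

Run the Euclidean algorithm on 1 and 10; the successive quotients are the partial quotients a_0, a_1, ... (each step inverts the fractional part left over by the previous one):
  1 = 0*10 + 1, so a_0 = 0.
  10 = 10*1 + 0, so a_1 = 10.
The remainder reaches 0 after 2 divisions, so the expansion has 2 partial quotients, read off in order.

[0; 10]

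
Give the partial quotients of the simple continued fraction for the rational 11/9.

[1; 4, 2]

Run the Euclidean algorithm on 11 and 9; the successive quotients are the partial quotients a_0, a_1, ... (each step inverts the fractional part left over by the previous one):
  11 = 1*9 + 2, so a_0 = 1.
  9 = 4*2 + 1, so a_1 = 4.
  2 = 2*1 + 0, so a_2 = 2.
The remainder reaches 0 after 3 divisions, so the expansion has 3 partial quotients, read off in order.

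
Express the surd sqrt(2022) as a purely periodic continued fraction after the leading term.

[44; (1, 28, 1, 88)]

Write x_i = (sqrt(2022) + m_i)/d_i with (m_0, d_0) = (0, 1). a_0 = floor(sqrt(2022)) = 44, since 44^2 = 1936 <= 2022 < 2025 = 45^2.
Iterate m_{i+1} = d_i*a_i - m_i, d_{i+1} = (2022 - m_{i+1}^2)/d_i, a_{i+1} = floor((a_0 + m_{i+1})/d_{i+1}):
  m_1 = 1*44 - 0 = 44, d_1 = (2022 - 44^2)/1 = 86/1 = 86, a_1 = floor((44 + 44)/86) = 1.
  m_2 = 86*1 - 44 = 42, d_2 = (2022 - 42^2)/86 = 258/86 = 3, a_2 = floor((44 + 42)/3) = 28.
  m_3 = 3*28 - 42 = 42, d_3 = (2022 - 42^2)/3 = 258/3 = 86, a_3 = floor((44 + 42)/86) = 1.
  m_4 = 86*1 - 42 = 44, d_4 = (2022 - 44^2)/86 = 86/86 = 1, a_4 = floor((44 + 44)/1) = 88.
  m_5 = 1*88 - 44 = 44, d_5 = (2022 - 44^2)/1 = 86/1 = 86: (m_5, d_5) = (m_1, d_1) = (44, 86), so from here the quotients repeat a_1, ..., a_4; the period length is 4.
Hence the expansion of sqrt(2022) is a_0 = 44 followed by the repeating block 1, 28, 1, 88 (period 4).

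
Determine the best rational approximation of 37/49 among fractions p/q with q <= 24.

Expand x = 37/49 as a continued fraction with the Euclidean algorithm:
  37 = 0*49 + 37, so a_0 = 0.
  49 = 1*37 + 12, so a_1 = 1.
  37 = 3*12 + 1, so a_2 = 3.
  12 = 12*1 + 0, so a_3 = 12.
so x = [0; 1, 3, 12].
Convergents (p_i = a_i*p_{i-1} + p_{i-2}, q_i = a_i*q_{i-1} + q_{i-2} with p_{-2}=0, p_{-1}=1, q_{-2}=1, q_{-1}=0), until the denominator exceeds 24:
  i=0: a_0=0, p_0 = 0*1 + 0 = 0, q_0 = 0*0 + 1 = 1.
  i=1: a_1=1, p_1 = 1*0 + 1 = 1, q_1 = 1*1 + 0 = 1.
  i=2: a_2=3, p_2 = 3*1 + 0 = 3, q_2 = 3*1 + 1 = 4.
  i=3: a_3=12, p_3 = 12*3 + 1 = 37, q_3 = 12*4 + 1 = 49.
q_3 = 49 > 24, so the last convergent with denominator <= 24 is p_2/q_2 = 3/4.
The closest fraction with denominator <= 24 is either p_2/q_2 or the intermediate fraction (k*p_2 + p_1)/(k*q_2 + q_1) with the largest k >= 1 whose denominator stays <= 24; these approach x as k grows, and every other convergent or intermediate fraction in range is farther away.
Largest k: floor((24 - q_1)/q_2) = floor((24 - 1)/4) = 5.
That gives (5*3 + 1)/(5*4 + 1) = 16/21.
Compare the errors: |x - 3/4| = |37*4 - 3*49|/(49*4) = 1/196, and |x - 16/21| = |37*21 - 16*49|/(49*21) = 7/1029.
Cross-multiplying, 1*1029 = 1029 < 1372 = 7*196, so 1/196 is smaller: the convergent 3/4 is closer to x than 16/21.

3/4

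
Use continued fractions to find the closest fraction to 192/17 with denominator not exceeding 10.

113/10

Expand x = 192/17 as a continued fraction with the Euclidean algorithm:
  192 = 11*17 + 5, so a_0 = 11.
  17 = 3*5 + 2, so a_1 = 3.
  5 = 2*2 + 1, so a_2 = 2.
  2 = 2*1 + 0, so a_3 = 2.
so x = [11; 3, 2, 2].
Convergents (p_i = a_i*p_{i-1} + p_{i-2}, q_i = a_i*q_{i-1} + q_{i-2} with p_{-2}=0, p_{-1}=1, q_{-2}=1, q_{-1}=0), until the denominator exceeds 10:
  i=0: a_0=11, p_0 = 11*1 + 0 = 11, q_0 = 11*0 + 1 = 1.
  i=1: a_1=3, p_1 = 3*11 + 1 = 34, q_1 = 3*1 + 0 = 3.
  i=2: a_2=2, p_2 = 2*34 + 11 = 79, q_2 = 2*3 + 1 = 7.
  i=3: a_3=2, p_3 = 2*79 + 34 = 192, q_3 = 2*7 + 3 = 17.
q_3 = 17 > 10, so the last convergent with denominator <= 10 is p_2/q_2 = 79/7.
The closest fraction with denominator <= 10 is either p_2/q_2 or the intermediate fraction (k*p_2 + p_1)/(k*q_2 + q_1) with the largest k >= 1 whose denominator stays <= 10; these approach x as k grows, and every other convergent or intermediate fraction in range is farther away.
Largest k: floor((10 - q_1)/q_2) = floor((10 - 3)/7) = 1.
That gives (1*79 + 34)/(1*7 + 3) = 113/10.
Compare the errors: |x - 79/7| = |192*7 - 79*17|/(17*7) = 1/119, and |x - 113/10| = |192*10 - 113*17|/(17*10) = 1/170.
Cross-multiplying, 1*119 = 119 < 170 = 1*170, so 1/170 is smaller: the intermediate fraction 113/10 is closer to x than 79/7.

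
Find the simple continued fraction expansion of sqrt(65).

[8; (16)]

Write x_i = (sqrt(65) + m_i)/d_i with (m_0, d_0) = (0, 1). a_0 = floor(sqrt(65)) = 8, since 8^2 = 64 <= 65 < 81 = 9^2.
Iterate m_{i+1} = d_i*a_i - m_i, d_{i+1} = (65 - m_{i+1}^2)/d_i, a_{i+1} = floor((a_0 + m_{i+1})/d_{i+1}):
  m_1 = 1*8 - 0 = 8, d_1 = (65 - 8^2)/1 = 1/1 = 1, a_1 = floor((8 + 8)/1) = 16.
  m_2 = 1*16 - 8 = 8, d_2 = (65 - 8^2)/1 = 1/1 = 1: (m_2, d_2) = (m_1, d_1) = (8, 1), so from here the quotient a_1 repeats; the period length is 1.
Hence the expansion of sqrt(65) is a_0 = 8 followed by the repeating block 16 (period 1).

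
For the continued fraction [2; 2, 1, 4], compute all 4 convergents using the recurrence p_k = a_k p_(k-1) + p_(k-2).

2/1, 5/2, 7/3, 33/14

Using the convergent recurrence p_i = a_i*p_{i-1} + p_{i-2}, q_i = a_i*q_{i-1} + q_{i-2} with p_{-2}=0, p_{-1}=1, q_{-2}=1, q_{-1}=0:
  i=0: a_0=2, p_0 = 2*1 + 0 = 2, q_0 = 2*0 + 1 = 1.
  i=1: a_1=2, p_1 = 2*2 + 1 = 5, q_1 = 2*1 + 0 = 2.
  i=2: a_2=1, p_2 = 1*5 + 2 = 7, q_2 = 1*2 + 1 = 3.
  i=3: a_3=4, p_3 = 4*7 + 5 = 33, q_3 = 4*3 + 2 = 14.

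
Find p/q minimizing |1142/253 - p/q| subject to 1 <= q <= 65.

Expand x = 1142/253 as a continued fraction with the Euclidean algorithm:
  1142 = 4*253 + 130, so a_0 = 4.
  253 = 1*130 + 123, so a_1 = 1.
  130 = 1*123 + 7, so a_2 = 1.
  123 = 17*7 + 4, so a_3 = 17.
  7 = 1*4 + 3, so a_4 = 1.
  4 = 1*3 + 1, so a_5 = 1.
  3 = 3*1 + 0, so a_6 = 3.
so x = [4; 1, 1, 17, 1, 1, 3].
Convergents (p_i = a_i*p_{i-1} + p_{i-2}, q_i = a_i*q_{i-1} + q_{i-2} with p_{-2}=0, p_{-1}=1, q_{-2}=1, q_{-1}=0), until the denominator exceeds 65:
  i=0: a_0=4, p_0 = 4*1 + 0 = 4, q_0 = 4*0 + 1 = 1.
  i=1: a_1=1, p_1 = 1*4 + 1 = 5, q_1 = 1*1 + 0 = 1.
  i=2: a_2=1, p_2 = 1*5 + 4 = 9, q_2 = 1*1 + 1 = 2.
  i=3: a_3=17, p_3 = 17*9 + 5 = 158, q_3 = 17*2 + 1 = 35.
  i=4: a_4=1, p_4 = 1*158 + 9 = 167, q_4 = 1*35 + 2 = 37.
  i=5: a_5=1, p_5 = 1*167 + 158 = 325, q_5 = 1*37 + 35 = 72.
q_5 = 72 > 65, so the last convergent with denominator <= 65 is p_4/q_4 = 167/37.
The closest fraction with denominator <= 65 is either p_4/q_4 or the intermediate fraction (k*p_4 + p_3)/(k*q_4 + q_3) with the largest k >= 1 whose denominator stays <= 65; these approach x as k grows, and every other convergent or intermediate fraction in range is farther away.
Largest k: floor((65 - q_3)/q_4) = floor((65 - 35)/37) = 0.
Since k = 0, no intermediate fraction beyond p_4/q_4 has denominator <= 65, so the convergent 167/37 is the closest (its error is |1142*37 - 167*253|/(253*37) = 3/9361).

167/37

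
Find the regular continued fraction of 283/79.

[3; 1, 1, 2, 1, 1, 6]

Run the Euclidean algorithm on 283 and 79; the successive quotients are the partial quotients a_0, a_1, ... (each step inverts the fractional part left over by the previous one):
  283 = 3*79 + 46, so a_0 = 3.
  79 = 1*46 + 33, so a_1 = 1.
  46 = 1*33 + 13, so a_2 = 1.
  33 = 2*13 + 7, so a_3 = 2.
  13 = 1*7 + 6, so a_4 = 1.
  7 = 1*6 + 1, so a_5 = 1.
  6 = 6*1 + 0, so a_6 = 6.
The remainder reaches 0 after 7 divisions, so the expansion has 7 partial quotients, read off in order.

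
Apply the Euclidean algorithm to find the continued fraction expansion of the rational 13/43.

Run the Euclidean algorithm on 13 and 43; the successive quotients are the partial quotients a_0, a_1, ... (each step inverts the fractional part left over by the previous one):
  13 = 0*43 + 13, so a_0 = 0.
  43 = 3*13 + 4, so a_1 = 3.
  13 = 3*4 + 1, so a_2 = 3.
  4 = 4*1 + 0, so a_3 = 4.
The remainder reaches 0 after 4 divisions, so the expansion has 4 partial quotients, read off in order.

[0; 3, 3, 4]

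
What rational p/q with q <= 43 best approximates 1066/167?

Expand x = 1066/167 as a continued fraction with the Euclidean algorithm:
  1066 = 6*167 + 64, so a_0 = 6.
  167 = 2*64 + 39, so a_1 = 2.
  64 = 1*39 + 25, so a_2 = 1.
  39 = 1*25 + 14, so a_3 = 1.
  25 = 1*14 + 11, so a_4 = 1.
  14 = 1*11 + 3, so a_5 = 1.
  11 = 3*3 + 2, so a_6 = 3.
  3 = 1*2 + 1, so a_7 = 1.
  2 = 2*1 + 0, so a_8 = 2.
so x = [6; 2, 1, 1, 1, 1, 3, 1, 2].
Convergents (p_i = a_i*p_{i-1} + p_{i-2}, q_i = a_i*q_{i-1} + q_{i-2} with p_{-2}=0, p_{-1}=1, q_{-2}=1, q_{-1}=0), until the denominator exceeds 43:
  i=0: a_0=6, p_0 = 6*1 + 0 = 6, q_0 = 6*0 + 1 = 1.
  i=1: a_1=2, p_1 = 2*6 + 1 = 13, q_1 = 2*1 + 0 = 2.
  i=2: a_2=1, p_2 = 1*13 + 6 = 19, q_2 = 1*2 + 1 = 3.
  i=3: a_3=1, p_3 = 1*19 + 13 = 32, q_3 = 1*3 + 2 = 5.
  i=4: a_4=1, p_4 = 1*32 + 19 = 51, q_4 = 1*5 + 3 = 8.
  i=5: a_5=1, p_5 = 1*51 + 32 = 83, q_5 = 1*8 + 5 = 13.
  i=6: a_6=3, p_6 = 3*83 + 51 = 300, q_6 = 3*13 + 8 = 47.
q_6 = 47 > 43, so the last convergent with denominator <= 43 is p_5/q_5 = 83/13.
The closest fraction with denominator <= 43 is either p_5/q_5 or the intermediate fraction (k*p_5 + p_4)/(k*q_5 + q_4) with the largest k >= 1 whose denominator stays <= 43; these approach x as k grows, and every other convergent or intermediate fraction in range is farther away.
Largest k: floor((43 - q_4)/q_5) = floor((43 - 8)/13) = 2.
That gives (2*83 + 51)/(2*13 + 8) = 217/34.
Compare the errors: |x - 83/13| = |1066*13 - 83*167|/(167*13) = 3/2171, and |x - 217/34| = |1066*34 - 217*167|/(167*34) = 5/5678.
Cross-multiplying, 5*2171 = 10855 < 17034 = 3*5678, so 5/5678 is smaller: the intermediate fraction 217/34 is closer to x than 83/13.

217/34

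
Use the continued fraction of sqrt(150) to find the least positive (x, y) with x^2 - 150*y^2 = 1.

First expand sqrt(150) as a continued fraction. With x_i = (sqrt(150) + m_i)/d_i and (m_0, d_0) = (0, 1): a_0 = floor(sqrt(150)) = 12, since 12^2 = 144 <= 150 < 169 = 13^2.
Iterate m_{i+1} = d_i*a_i - m_i, d_{i+1} = (150 - m_{i+1}^2)/d_i, a_{i+1} = floor((a_0 + m_{i+1})/d_{i+1}):
  m_1 = 1*12 - 0 = 12, d_1 = (150 - 12^2)/1 = 6/1 = 6, a_1 = floor((12 + 12)/6) = 4.
  m_2 = 6*4 - 12 = 12, d_2 = (150 - 12^2)/6 = 6/6 = 1, a_2 = floor((12 + 12)/1) = 24.
  m_3 = 1*24 - 12 = 12, d_3 = (150 - 12^2)/1 = 6/1 = 6: (m_3, d_3) = (m_1, d_1) = (12, 6), so from here the quotients repeat a_1, a_2; the period length is 2.
So sqrt(150) = [12; (4, 24)] with period length k = 2.
k is even, so the fundamental solution of x^2 - 150y^2 = 1 is (p_{k-1}, q_{k-1}) = (p_1, q_1); compute convergents through index 1.
Convergents (p_i = a_i*p_{i-1} + p_{i-2}, q_i = a_i*q_{i-1} + q_{i-2} with p_{-2}=0, p_{-1}=1, q_{-2}=1, q_{-1}=0):
  i=0: a_0=12, p_0 = 12*1 + 0 = 12, q_0 = 12*0 + 1 = 1.
  i=1: a_1=4, p_1 = 4*12 + 1 = 49, q_1 = 4*1 + 0 = 4.
Check: 49^2 - 150*4^2 = 2401 - 2400 = 1, so (x, y) = (49, 4) solves the equation, and by the theorem it is the least positive solution.

(x, y) = (49, 4)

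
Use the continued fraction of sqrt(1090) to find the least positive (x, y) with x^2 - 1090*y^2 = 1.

First expand sqrt(1090) as a continued fraction. With x_i = (sqrt(1090) + m_i)/d_i and (m_0, d_0) = (0, 1): a_0 = floor(sqrt(1090)) = 33, since 33^2 = 1089 <= 1090 < 1156 = 34^2.
Iterate m_{i+1} = d_i*a_i - m_i, d_{i+1} = (1090 - m_{i+1}^2)/d_i, a_{i+1} = floor((a_0 + m_{i+1})/d_{i+1}):
  m_1 = 1*33 - 0 = 33, d_1 = (1090 - 33^2)/1 = 1/1 = 1, a_1 = floor((33 + 33)/1) = 66.
  m_2 = 1*66 - 33 = 33, d_2 = (1090 - 33^2)/1 = 1/1 = 1: (m_2, d_2) = (m_1, d_1) = (33, 1), so from here the quotient a_1 repeats; the period length is 1.
So sqrt(1090) = [33; (66)] with period length k = 1.
k is odd, so (p_{k-1}, q_{k-1}) only solves x^2 - 1090y^2 = -1 and the fundamental solution of x^2 - 1090y^2 = 1 is (p_{2k-1}, q_{2k-1}) = (p_1, q_1); compute convergents through index 1, running through the period twice.
Convergents (p_i = a_i*p_{i-1} + p_{i-2}, q_i = a_i*q_{i-1} + q_{i-2} with p_{-2}=0, p_{-1}=1, q_{-2}=1, q_{-1}=0):
  i=0: a_0=33, p_0 = 33*1 + 0 = 33, q_0 = 33*0 + 1 = 1.
  i=1: a_1=66, p_1 = 66*33 + 1 = 2179, q_1 = 66*1 + 0 = 66.
Indeed p_0^2 - 1090*q_0^2 = 1089 - 1090 = -1, not +1.
Check: 2179^2 - 1090*66^2 = 4748041 - 4748040 = 1, so (x, y) = (2179, 66) solves the equation, and by the theorem it is the least positive solution.

(x, y) = (2179, 66)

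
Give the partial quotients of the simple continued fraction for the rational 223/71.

[3; 7, 10]

Run the Euclidean algorithm on 223 and 71; the successive quotients are the partial quotients a_0, a_1, ... (each step inverts the fractional part left over by the previous one):
  223 = 3*71 + 10, so a_0 = 3.
  71 = 7*10 + 1, so a_1 = 7.
  10 = 10*1 + 0, so a_2 = 10.
The remainder reaches 0 after 3 divisions, so the expansion has 3 partial quotients, read off in order.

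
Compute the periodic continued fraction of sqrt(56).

Write x_i = (sqrt(56) + m_i)/d_i with (m_0, d_0) = (0, 1). a_0 = floor(sqrt(56)) = 7, since 7^2 = 49 <= 56 < 64 = 8^2.
Iterate m_{i+1} = d_i*a_i - m_i, d_{i+1} = (56 - m_{i+1}^2)/d_i, a_{i+1} = floor((a_0 + m_{i+1})/d_{i+1}):
  m_1 = 1*7 - 0 = 7, d_1 = (56 - 7^2)/1 = 7/1 = 7, a_1 = floor((7 + 7)/7) = 2.
  m_2 = 7*2 - 7 = 7, d_2 = (56 - 7^2)/7 = 7/7 = 1, a_2 = floor((7 + 7)/1) = 14.
  m_3 = 1*14 - 7 = 7, d_3 = (56 - 7^2)/1 = 7/1 = 7: (m_3, d_3) = (m_1, d_1) = (7, 7), so from here the quotients repeat a_1, a_2; the period length is 2.
Hence the expansion of sqrt(56) is a_0 = 7 followed by the repeating block 2, 14 (period 2).

[7; (2, 14)]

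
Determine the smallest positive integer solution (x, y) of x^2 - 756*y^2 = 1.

First expand sqrt(756) as a continued fraction. With x_i = (sqrt(756) + m_i)/d_i and (m_0, d_0) = (0, 1): a_0 = floor(sqrt(756)) = 27, since 27^2 = 729 <= 756 < 784 = 28^2.
Iterate m_{i+1} = d_i*a_i - m_i, d_{i+1} = (756 - m_{i+1}^2)/d_i, a_{i+1} = floor((a_0 + m_{i+1})/d_{i+1}):
  m_1 = 1*27 - 0 = 27, d_1 = (756 - 27^2)/1 = 27/1 = 27, a_1 = floor((27 + 27)/27) = 2.
  m_2 = 27*2 - 27 = 27, d_2 = (756 - 27^2)/27 = 27/27 = 1, a_2 = floor((27 + 27)/1) = 54.
  m_3 = 1*54 - 27 = 27, d_3 = (756 - 27^2)/1 = 27/1 = 27: (m_3, d_3) = (m_1, d_1) = (27, 27), so from here the quotients repeat a_1, a_2; the period length is 2.
So sqrt(756) = [27; (2, 54)] with period length k = 2.
k is even, so the fundamental solution of x^2 - 756y^2 = 1 is (p_{k-1}, q_{k-1}) = (p_1, q_1); compute convergents through index 1.
Convergents (p_i = a_i*p_{i-1} + p_{i-2}, q_i = a_i*q_{i-1} + q_{i-2} with p_{-2}=0, p_{-1}=1, q_{-2}=1, q_{-1}=0):
  i=0: a_0=27, p_0 = 27*1 + 0 = 27, q_0 = 27*0 + 1 = 1.
  i=1: a_1=2, p_1 = 2*27 + 1 = 55, q_1 = 2*1 + 0 = 2.
Check: 55^2 - 756*2^2 = 3025 - 3024 = 1, so (x, y) = (55, 2) solves the equation, and by the theorem it is the least positive solution.

(x, y) = (55, 2)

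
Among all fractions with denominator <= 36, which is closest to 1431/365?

98/25

Expand x = 1431/365 as a continued fraction with the Euclidean algorithm:
  1431 = 3*365 + 336, so a_0 = 3.
  365 = 1*336 + 29, so a_1 = 1.
  336 = 11*29 + 17, so a_2 = 11.
  29 = 1*17 + 12, so a_3 = 1.
  17 = 1*12 + 5, so a_4 = 1.
  12 = 2*5 + 2, so a_5 = 2.
  5 = 2*2 + 1, so a_6 = 2.
  2 = 2*1 + 0, so a_7 = 2.
so x = [3; 1, 11, 1, 1, 2, 2, 2].
Convergents (p_i = a_i*p_{i-1} + p_{i-2}, q_i = a_i*q_{i-1} + q_{i-2} with p_{-2}=0, p_{-1}=1, q_{-2}=1, q_{-1}=0), until the denominator exceeds 36:
  i=0: a_0=3, p_0 = 3*1 + 0 = 3, q_0 = 3*0 + 1 = 1.
  i=1: a_1=1, p_1 = 1*3 + 1 = 4, q_1 = 1*1 + 0 = 1.
  i=2: a_2=11, p_2 = 11*4 + 3 = 47, q_2 = 11*1 + 1 = 12.
  i=3: a_3=1, p_3 = 1*47 + 4 = 51, q_3 = 1*12 + 1 = 13.
  i=4: a_4=1, p_4 = 1*51 + 47 = 98, q_4 = 1*13 + 12 = 25.
  i=5: a_5=2, p_5 = 2*98 + 51 = 247, q_5 = 2*25 + 13 = 63.
q_5 = 63 > 36, so the last convergent with denominator <= 36 is p_4/q_4 = 98/25.
The closest fraction with denominator <= 36 is either p_4/q_4 or the intermediate fraction (k*p_4 + p_3)/(k*q_4 + q_3) with the largest k >= 1 whose denominator stays <= 36; these approach x as k grows, and every other convergent or intermediate fraction in range is farther away.
Largest k: floor((36 - q_3)/q_4) = floor((36 - 13)/25) = 0.
Since k = 0, no intermediate fraction beyond p_4/q_4 has denominator <= 36, so the convergent 98/25 is the closest (its error is |1431*25 - 98*365|/(365*25) = 5/9125).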